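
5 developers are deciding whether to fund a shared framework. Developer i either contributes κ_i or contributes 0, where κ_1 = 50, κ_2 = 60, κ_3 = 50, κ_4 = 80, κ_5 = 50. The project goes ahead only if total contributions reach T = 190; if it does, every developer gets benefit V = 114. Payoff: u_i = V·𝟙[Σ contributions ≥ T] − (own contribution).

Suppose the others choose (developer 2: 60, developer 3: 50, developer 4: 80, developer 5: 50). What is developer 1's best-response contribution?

Others' total = 240 ≥ 190; contributing adds cost 50 for no extra benefit.
Best response: 0.

0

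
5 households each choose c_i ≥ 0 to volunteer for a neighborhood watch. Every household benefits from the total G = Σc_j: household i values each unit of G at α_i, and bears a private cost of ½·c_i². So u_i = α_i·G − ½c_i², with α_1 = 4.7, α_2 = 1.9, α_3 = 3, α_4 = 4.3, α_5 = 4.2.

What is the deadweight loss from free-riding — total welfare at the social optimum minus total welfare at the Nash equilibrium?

Household i's FOC: ∂u_i/∂c_i = α_i − c_i = 0, so c_i* = α_i.
NE contributions = (4.7, 1.9, 3, 4.3, 4.2); G = 18.1.
W^NE = (Σα)·G − ½Σα_i² = 18.1² − ½·70.83 = 292.195.
Planner sets c_i = Σα_j = 18.1 for every i, so G^SO = 5·18.1 = 90.5.
W^SO = (Σα)·G^SO − ½·5·(Σα)² = (5/2)·18.1² = 819.025.
Deadweight loss = W^SO − W^NE = 526.83.

526.83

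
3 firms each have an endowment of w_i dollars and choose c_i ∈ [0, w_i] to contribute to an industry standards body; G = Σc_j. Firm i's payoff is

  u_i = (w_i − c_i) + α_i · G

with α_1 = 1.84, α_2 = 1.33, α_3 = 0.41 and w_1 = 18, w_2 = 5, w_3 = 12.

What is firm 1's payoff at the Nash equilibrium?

∂u_i/∂c_i = α_i − 1, so firm i contributes w_i if α_i > 1, else 0.
α_i > 1 for i ∈ {1, 2}; NE contributions (18, 5, 0), G = 23.
u_1 = (18 − 18) + 1.84·23 = 42.32.

42.32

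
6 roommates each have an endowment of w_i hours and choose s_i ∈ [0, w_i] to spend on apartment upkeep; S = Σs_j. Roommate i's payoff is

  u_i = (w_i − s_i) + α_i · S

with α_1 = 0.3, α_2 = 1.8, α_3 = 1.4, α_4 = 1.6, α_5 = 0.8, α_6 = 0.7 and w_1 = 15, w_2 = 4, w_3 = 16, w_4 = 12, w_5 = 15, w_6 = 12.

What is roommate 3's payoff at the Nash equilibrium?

44.8

∂u_i/∂s_i = α_i − 1, so roommate i contributes w_i if α_i > 1, else 0.
α_i > 1 for i ∈ {2, 3, 4}; NE contributions (0, 4, 16, 12, 0, 0), S = 32.
u_3 = (16 − 16) + 1.4·32 = 44.8.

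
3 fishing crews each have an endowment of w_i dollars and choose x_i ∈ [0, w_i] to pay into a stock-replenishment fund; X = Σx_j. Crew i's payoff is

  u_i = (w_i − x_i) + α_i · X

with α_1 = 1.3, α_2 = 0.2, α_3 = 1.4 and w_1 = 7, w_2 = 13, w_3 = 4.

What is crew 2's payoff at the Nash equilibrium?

∂u_i/∂x_i = α_i − 1, so crew i contributes w_i if α_i > 1, else 0.
α_i > 1 for i ∈ {1, 3}; NE contributions (7, 0, 4), X = 11.
u_2 = (13 − 0) + 0.2·11 = 15.2.

15.2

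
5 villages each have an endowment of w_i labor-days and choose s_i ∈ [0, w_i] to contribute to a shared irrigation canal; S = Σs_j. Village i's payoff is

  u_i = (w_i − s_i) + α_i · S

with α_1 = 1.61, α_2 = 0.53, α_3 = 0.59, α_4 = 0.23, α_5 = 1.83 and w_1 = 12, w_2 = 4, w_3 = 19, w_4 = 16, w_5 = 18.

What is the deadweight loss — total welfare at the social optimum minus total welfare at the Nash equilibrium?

∂u_i/∂s_i = α_i − 1, so village i contributes w_i if α_i > 1, else 0.
α_i > 1 for i ∈ {1, 5}; NE contributions (12, 0, 0, 0, 18), S = 30.
W^NE = Σw_i − S^NE + (Σα_i)·S^NE = 69 + 3.79·30 = 182.7.
Planner: ∂(Σu_j)/∂s_i = Σα_j − 1 = 3.79 > 0, so everyone contributes w_i; S^SO = 69, W^SO = 69 + 3.79·69 = 330.51.
Deadweight loss = 147.81.

147.81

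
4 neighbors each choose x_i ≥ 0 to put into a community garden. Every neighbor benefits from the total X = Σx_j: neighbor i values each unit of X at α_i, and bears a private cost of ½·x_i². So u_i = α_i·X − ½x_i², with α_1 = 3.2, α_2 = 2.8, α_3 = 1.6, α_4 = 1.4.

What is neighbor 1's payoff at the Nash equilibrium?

Neighbor i's FOC: ∂u_i/∂x_i = α_i − x_i = 0, so x_i* = α_i.
NE contributions = (3.2, 2.8, 1.6, 1.4); X = 9.
u_1 = α_1·X − ½·(x_1)² = 3.2·9 − ½·3.2² = 23.68.

23.68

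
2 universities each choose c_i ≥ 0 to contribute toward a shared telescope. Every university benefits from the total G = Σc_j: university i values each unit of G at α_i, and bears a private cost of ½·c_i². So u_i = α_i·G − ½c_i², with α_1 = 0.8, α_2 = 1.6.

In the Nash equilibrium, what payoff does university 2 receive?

2.56

University i's FOC: ∂u_i/∂c_i = α_i − c_i = 0, so c_i* = α_i.
NE contributions = (0.8, 1.6); G = 2.4.
u_2 = α_2·G − ½·(c_2)² = 1.6·2.4 − ½·1.6² = 2.56.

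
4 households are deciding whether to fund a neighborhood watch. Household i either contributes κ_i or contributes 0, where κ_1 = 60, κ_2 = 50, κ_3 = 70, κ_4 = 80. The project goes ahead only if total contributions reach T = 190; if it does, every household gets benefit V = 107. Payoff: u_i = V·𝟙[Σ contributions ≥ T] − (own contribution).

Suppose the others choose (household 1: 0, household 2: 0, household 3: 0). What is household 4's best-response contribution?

0

Others' total = 0. Even contributing 80 gives 80 < 190: no benefit either way.
Best response: 0.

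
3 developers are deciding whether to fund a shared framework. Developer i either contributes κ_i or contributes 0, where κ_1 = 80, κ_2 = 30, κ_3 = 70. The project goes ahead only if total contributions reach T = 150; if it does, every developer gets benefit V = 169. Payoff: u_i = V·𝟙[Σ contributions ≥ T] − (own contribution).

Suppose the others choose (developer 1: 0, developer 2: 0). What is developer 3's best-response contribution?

0

Others' total = 0. Even contributing 70 gives 70 < 150: no benefit either way.
Best response: 0.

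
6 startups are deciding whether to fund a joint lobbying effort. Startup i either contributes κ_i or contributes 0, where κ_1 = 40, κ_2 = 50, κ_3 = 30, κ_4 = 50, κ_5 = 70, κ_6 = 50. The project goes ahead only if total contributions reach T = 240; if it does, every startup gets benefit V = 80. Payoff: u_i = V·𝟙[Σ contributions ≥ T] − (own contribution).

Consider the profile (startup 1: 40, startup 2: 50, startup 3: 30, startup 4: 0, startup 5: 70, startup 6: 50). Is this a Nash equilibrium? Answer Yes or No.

Yes

Total = 240 ≥ 240: provided.
Startup 1 (pledges 40, payoff 40): dropping to 0 → total 200, payoff 0. No gain.
Startup 2 (pledges 50, payoff 30): dropping to 0 → total 190, payoff 0. No gain.
Startup 3 (pledges 30, payoff 50): dropping to 0 → total 210, payoff 0. No gain.
Startup 4 (pledges 0, payoff 80): pledging 50 → total 290, payoff 30. No gain.
Startup 5 (pledges 70, payoff 10): dropping to 0 → total 170, payoff 0. No gain.
Startup 6 (pledges 50, payoff 30): dropping to 0 → total 190, payoff 0. No gain.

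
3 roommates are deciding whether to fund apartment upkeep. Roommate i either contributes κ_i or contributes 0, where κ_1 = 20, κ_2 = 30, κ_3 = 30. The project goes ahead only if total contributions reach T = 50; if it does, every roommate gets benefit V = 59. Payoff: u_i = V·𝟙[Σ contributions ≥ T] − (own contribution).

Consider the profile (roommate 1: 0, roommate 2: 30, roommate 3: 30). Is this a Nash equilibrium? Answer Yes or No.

Yes

Total = 60 ≥ 50: provided.
Roommate 1 (pledges 0, payoff 59): pledging 20 → total 80, payoff 39. No gain.
Roommate 2 (pledges 30, payoff 29): dropping to 0 → total 30, payoff 0. No gain.
Roommate 3 (pledges 30, payoff 29): dropping to 0 → total 30, payoff 0. No gain.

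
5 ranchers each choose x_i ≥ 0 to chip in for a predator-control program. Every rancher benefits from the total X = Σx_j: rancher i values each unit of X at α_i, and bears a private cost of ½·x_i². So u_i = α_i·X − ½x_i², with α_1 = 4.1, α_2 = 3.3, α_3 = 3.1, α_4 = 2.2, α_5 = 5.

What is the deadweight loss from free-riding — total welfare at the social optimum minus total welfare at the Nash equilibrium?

Rancher i's FOC: ∂u_i/∂x_i = α_i − x_i = 0, so x_i* = α_i.
NE contributions = (4.1, 3.3, 3.1, 2.2, 5); X = 17.7.
W^NE = (Σα)·X − ½Σα_i² = 17.7² − ½·67.15 = 279.715.
Planner sets x_i = Σα_j = 17.7 for every i, so X^SO = 5·17.7 = 88.5.
W^SO = (Σα)·X^SO − ½·5·(Σα)² = (5/2)·17.7² = 783.225.
Deadweight loss = W^SO − W^NE = 503.51.

503.51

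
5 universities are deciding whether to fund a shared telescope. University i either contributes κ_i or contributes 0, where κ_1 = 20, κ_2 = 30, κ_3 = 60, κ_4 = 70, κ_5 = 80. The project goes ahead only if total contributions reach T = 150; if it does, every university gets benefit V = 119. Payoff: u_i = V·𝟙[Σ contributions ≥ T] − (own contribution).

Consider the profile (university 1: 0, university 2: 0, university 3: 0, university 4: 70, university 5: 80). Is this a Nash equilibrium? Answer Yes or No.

Yes

Total = 150 ≥ 150: provided.
University 1 (pledges 0, payoff 119): pledging 20 → total 170, payoff 99. No gain.
University 2 (pledges 0, payoff 119): pledging 30 → total 180, payoff 89. No gain.
University 3 (pledges 0, payoff 119): pledging 60 → total 210, payoff 59. No gain.
University 4 (pledges 70, payoff 49): dropping to 0 → total 80, payoff 0. No gain.
University 5 (pledges 80, payoff 39): dropping to 0 → total 70, payoff 0. No gain.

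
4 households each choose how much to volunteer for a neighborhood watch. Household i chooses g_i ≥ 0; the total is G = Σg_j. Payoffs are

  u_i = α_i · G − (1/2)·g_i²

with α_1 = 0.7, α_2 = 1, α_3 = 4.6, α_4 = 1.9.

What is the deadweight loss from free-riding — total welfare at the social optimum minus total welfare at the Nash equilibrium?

Household i's FOC: ∂u_i/∂g_i = α_i − g_i = 0, so g_i* = α_i.
NE contributions = (0.7, 1, 4.6, 1.9); G = 8.2.
W^NE = (Σα)·G − ½Σα_i² = 8.2² − ½·26.26 = 54.11.
Planner sets g_i = Σα_j = 8.2 for every i, so G^SO = 4·8.2 = 32.8.
W^SO = (Σα)·G^SO − ½·4·(Σα)² = (4/2)·8.2² = 134.48.
Deadweight loss = W^SO − W^NE = 80.37.

80.37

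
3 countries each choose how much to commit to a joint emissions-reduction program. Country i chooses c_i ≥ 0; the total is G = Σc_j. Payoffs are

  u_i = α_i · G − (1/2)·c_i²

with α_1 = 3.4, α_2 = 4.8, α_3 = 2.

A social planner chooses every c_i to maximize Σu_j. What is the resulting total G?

Planner FOC: ∂(Σu_j)/∂c_i = (Σα_j) − c_i = 0, so c_i^SO = Σα_j = 10.2 for every i; G^SO = 30.6.

30.6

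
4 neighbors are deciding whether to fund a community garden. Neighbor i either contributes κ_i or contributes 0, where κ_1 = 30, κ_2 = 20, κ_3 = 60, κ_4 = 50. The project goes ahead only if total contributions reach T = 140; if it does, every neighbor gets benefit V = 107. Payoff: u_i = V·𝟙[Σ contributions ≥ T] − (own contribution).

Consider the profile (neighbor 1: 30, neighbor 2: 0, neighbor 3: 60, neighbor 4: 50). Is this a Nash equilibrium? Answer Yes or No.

Total = 140 ≥ 140: provided.
Neighbor 1 (pledges 30, payoff 77): dropping to 0 → total 110, payoff 0. No gain.
Neighbor 2 (pledges 0, payoff 107): pledging 20 → total 160, payoff 87. No gain.
Neighbor 3 (pledges 60, payoff 47): dropping to 0 → total 80, payoff 0. No gain.
Neighbor 4 (pledges 50, payoff 57): dropping to 0 → total 90, payoff 0. No gain.

Yes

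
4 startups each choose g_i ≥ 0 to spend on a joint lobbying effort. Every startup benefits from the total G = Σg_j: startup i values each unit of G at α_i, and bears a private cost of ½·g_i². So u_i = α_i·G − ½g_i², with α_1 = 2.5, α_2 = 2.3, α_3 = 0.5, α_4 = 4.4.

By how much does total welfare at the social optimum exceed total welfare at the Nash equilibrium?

Startup i's FOC: ∂u_i/∂g_i = α_i − g_i = 0, so g_i* = α_i.
NE contributions = (2.5, 2.3, 0.5, 4.4); G = 9.7.
W^NE = (Σα)·G − ½Σα_i² = 9.7² − ½·31.15 = 78.515.
Planner sets g_i = Σα_j = 9.7 for every i, so G^SO = 4·9.7 = 38.8.
W^SO = (Σα)·G^SO − ½·4·(Σα)² = (4/2)·9.7² = 188.18.
Deadweight loss = W^SO − W^NE = 109.665.

109.665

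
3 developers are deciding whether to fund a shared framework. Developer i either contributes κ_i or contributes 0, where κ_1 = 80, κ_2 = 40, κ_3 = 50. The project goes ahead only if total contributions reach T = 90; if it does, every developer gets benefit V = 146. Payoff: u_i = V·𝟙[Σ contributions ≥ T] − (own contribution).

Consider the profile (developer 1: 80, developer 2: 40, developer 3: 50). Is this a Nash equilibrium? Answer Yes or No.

No

Total = 170 ≥ 90: provided.
Developer 1 (pledges 80, payoff 66): dropping to 0 → total 90, payoff 146. Profitable deviation.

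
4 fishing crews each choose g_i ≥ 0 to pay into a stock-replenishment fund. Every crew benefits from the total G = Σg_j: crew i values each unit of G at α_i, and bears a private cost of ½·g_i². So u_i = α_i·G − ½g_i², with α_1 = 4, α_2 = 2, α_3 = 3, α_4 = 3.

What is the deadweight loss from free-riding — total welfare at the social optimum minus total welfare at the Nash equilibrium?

163

Crew i's FOC: ∂u_i/∂g_i = α_i − g_i = 0, so g_i* = α_i.
NE contributions = (4, 2, 3, 3); G = 12.
W^NE = (Σα)·G − ½Σα_i² = 12² − ½·38 = 125.
Planner sets g_i = Σα_j = 12 for every i, so G^SO = 4·12 = 48.
W^SO = (Σα)·G^SO − ½·4·(Σα)² = (4/2)·12² = 288.
Deadweight loss = W^SO − W^NE = 163.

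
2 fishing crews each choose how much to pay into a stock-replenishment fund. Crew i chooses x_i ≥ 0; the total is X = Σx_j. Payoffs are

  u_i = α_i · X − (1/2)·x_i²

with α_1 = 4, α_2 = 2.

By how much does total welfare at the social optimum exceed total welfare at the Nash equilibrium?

10

Crew i's FOC: ∂u_i/∂x_i = α_i − x_i = 0, so x_i* = α_i.
NE contributions = (4, 2); X = 6.
W^NE = (Σα)·X − ½Σα_i² = 6² − ½·20 = 26.
Planner sets x_i = Σα_j = 6 for every i, so X^SO = 2·6 = 12.
W^SO = (Σα)·X^SO − ½·2·(Σα)² = (2/2)·6² = 36.
Deadweight loss = W^SO − W^NE = 10.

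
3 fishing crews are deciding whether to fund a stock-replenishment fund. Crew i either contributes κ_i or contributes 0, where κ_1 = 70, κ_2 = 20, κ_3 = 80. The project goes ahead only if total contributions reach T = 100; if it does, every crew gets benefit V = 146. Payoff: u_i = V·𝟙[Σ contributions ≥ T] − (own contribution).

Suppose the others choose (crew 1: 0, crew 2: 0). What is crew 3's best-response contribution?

0

Others' total = 0. Even contributing 80 gives 80 < 100: no benefit either way.
Best response: 0.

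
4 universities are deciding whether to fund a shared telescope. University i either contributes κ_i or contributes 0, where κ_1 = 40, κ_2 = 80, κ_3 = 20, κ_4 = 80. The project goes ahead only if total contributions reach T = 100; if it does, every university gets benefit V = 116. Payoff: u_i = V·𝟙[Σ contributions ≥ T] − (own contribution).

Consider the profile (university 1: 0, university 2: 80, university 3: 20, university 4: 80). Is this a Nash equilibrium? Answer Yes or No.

No

Total = 180 ≥ 100: provided.
University 1 (pledges 0, payoff 116): pledging 40 → total 220, payoff 76. No gain.
University 2 (pledges 80, payoff 36): dropping to 0 → total 100, payoff 116. Profitable deviation.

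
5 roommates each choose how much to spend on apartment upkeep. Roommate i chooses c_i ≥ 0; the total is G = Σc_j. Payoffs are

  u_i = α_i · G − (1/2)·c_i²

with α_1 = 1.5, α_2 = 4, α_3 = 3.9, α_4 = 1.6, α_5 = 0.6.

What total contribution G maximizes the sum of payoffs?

58

Planner FOC: ∂(Σu_j)/∂c_i = (Σα_j) − c_i = 0, so c_i^SO = Σα_j = 11.6 for every i; G^SO = 58.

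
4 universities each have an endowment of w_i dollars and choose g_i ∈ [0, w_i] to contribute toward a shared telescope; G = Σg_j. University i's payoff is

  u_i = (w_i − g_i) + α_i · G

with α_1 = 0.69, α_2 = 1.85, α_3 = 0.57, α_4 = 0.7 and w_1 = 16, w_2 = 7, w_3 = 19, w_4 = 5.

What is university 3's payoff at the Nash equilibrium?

∂u_i/∂g_i = α_i − 1, so university i contributes w_i if α_i > 1, else 0.
α_i > 1 for i ∈ {2}; NE contributions (0, 7, 0, 0), G = 7.
u_3 = (19 − 0) + 0.57·7 = 22.99.

22.99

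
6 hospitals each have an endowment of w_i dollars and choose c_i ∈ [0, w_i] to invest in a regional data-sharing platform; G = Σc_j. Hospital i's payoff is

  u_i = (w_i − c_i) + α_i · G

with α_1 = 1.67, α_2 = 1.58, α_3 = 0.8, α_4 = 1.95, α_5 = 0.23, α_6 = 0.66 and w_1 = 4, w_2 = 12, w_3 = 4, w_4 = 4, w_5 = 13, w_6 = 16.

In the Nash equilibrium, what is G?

∂u_i/∂c_i = α_i − 1, so hospital i contributes w_i if α_i > 1, else 0.
α_i > 1 for i ∈ {1, 2, 4}; NE contributions (4, 12, 0, 4, 0, 0), G = 20.

20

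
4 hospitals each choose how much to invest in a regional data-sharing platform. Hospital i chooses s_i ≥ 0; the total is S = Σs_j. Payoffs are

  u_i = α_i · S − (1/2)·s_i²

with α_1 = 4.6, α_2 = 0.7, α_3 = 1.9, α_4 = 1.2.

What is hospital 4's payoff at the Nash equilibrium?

9.36

Hospital i's FOC: ∂u_i/∂s_i = α_i − s_i = 0, so s_i* = α_i.
NE contributions = (4.6, 0.7, 1.9, 1.2); S = 8.4.
u_4 = α_4·S − ½·(s_4)² = 1.2·8.4 − ½·1.2² = 9.36.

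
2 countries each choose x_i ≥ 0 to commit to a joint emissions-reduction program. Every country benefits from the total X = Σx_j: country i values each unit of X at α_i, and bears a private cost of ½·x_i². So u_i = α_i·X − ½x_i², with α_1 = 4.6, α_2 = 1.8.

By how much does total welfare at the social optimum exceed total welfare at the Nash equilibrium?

Country i's FOC: ∂u_i/∂x_i = α_i − x_i = 0, so x_i* = α_i.
NE contributions = (4.6, 1.8); X = 6.4.
W^NE = (Σα)·X − ½Σα_i² = 6.4² − ½·24.4 = 28.76.
Planner sets x_i = Σα_j = 6.4 for every i, so X^SO = 2·6.4 = 12.8.
W^SO = (Σα)·X^SO − ½·2·(Σα)² = (2/2)·6.4² = 40.96.
Deadweight loss = W^SO − W^NE = 12.2.

12.2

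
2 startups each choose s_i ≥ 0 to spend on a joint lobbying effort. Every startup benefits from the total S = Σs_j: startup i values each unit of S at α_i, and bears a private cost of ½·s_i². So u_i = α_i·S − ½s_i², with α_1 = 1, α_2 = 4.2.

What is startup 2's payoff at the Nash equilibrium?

13.02

Startup i's FOC: ∂u_i/∂s_i = α_i − s_i = 0, so s_i* = α_i.
NE contributions = (1, 4.2); S = 5.2.
u_2 = α_2·S − ½·(s_2)² = 4.2·5.2 − ½·4.2² = 13.02.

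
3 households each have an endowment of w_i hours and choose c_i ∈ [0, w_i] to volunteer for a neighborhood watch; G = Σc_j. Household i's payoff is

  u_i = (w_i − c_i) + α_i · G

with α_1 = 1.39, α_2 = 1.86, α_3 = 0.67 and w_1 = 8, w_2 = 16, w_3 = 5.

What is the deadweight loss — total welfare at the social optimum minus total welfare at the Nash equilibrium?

14.6

∂u_i/∂c_i = α_i − 1, so household i contributes w_i if α_i > 1, else 0.
α_i > 1 for i ∈ {1, 2}; NE contributions (8, 16, 0), G = 24.
W^NE = Σw_i − G^NE + (Σα_i)·G^NE = 29 + 2.92·24 = 99.08.
Planner: ∂(Σu_j)/∂c_i = Σα_j − 1 = 2.92 > 0, so everyone contributes w_i; G^SO = 29, W^SO = 29 + 2.92·29 = 113.68.
Deadweight loss = 14.6.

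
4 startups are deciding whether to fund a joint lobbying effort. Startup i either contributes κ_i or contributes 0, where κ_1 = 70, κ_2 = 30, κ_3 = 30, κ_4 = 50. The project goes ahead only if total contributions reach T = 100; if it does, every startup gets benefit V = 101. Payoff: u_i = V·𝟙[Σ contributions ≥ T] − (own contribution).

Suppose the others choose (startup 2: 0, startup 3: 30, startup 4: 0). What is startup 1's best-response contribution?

Others' total = 30. Contributing 70 brings total to 100 ≥ 100: gain V − κ_1 = 31.
Best response: 70.

70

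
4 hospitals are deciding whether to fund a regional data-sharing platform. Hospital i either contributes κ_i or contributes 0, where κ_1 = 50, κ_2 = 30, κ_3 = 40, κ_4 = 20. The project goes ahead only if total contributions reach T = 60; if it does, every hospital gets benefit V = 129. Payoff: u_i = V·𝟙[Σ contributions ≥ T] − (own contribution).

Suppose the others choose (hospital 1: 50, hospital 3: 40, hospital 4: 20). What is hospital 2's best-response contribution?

Others' total = 110 ≥ 60; contributing adds cost 30 for no extra benefit.
Best response: 0.

0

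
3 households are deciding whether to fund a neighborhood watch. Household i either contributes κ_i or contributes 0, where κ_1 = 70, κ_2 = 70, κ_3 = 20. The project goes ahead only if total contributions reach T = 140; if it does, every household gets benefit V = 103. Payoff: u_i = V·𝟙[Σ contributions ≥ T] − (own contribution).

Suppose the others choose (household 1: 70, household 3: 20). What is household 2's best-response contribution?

Others' total = 90. Contributing 70 brings total to 160 ≥ 140: gain V − κ_2 = 33.
Best response: 70.

70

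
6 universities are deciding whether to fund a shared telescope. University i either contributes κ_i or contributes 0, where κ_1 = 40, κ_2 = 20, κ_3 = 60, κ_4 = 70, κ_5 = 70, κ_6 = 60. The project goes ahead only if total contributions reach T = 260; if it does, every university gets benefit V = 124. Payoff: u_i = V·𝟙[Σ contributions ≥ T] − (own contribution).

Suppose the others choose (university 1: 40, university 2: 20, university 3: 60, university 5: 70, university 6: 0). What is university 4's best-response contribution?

70

Others' total = 190. Contributing 70 brings total to 260 ≥ 260: gain V − κ_4 = 54.
Best response: 70.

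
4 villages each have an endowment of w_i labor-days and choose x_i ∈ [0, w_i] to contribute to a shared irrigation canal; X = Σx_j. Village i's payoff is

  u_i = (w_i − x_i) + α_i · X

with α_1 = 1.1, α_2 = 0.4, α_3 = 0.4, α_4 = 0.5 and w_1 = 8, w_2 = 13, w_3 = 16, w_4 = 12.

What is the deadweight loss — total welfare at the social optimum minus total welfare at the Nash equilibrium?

∂u_i/∂x_i = α_i − 1, so village i contributes w_i if α_i > 1, else 0.
α_i > 1 for i ∈ {1}; NE contributions (8, 0, 0, 0), X = 8.
W^NE = Σw_i − X^NE + (Σα_i)·X^NE = 49 + 1.4·8 = 60.2.
Planner: ∂(Σu_j)/∂x_i = Σα_j − 1 = 1.4 > 0, so everyone contributes w_i; X^SO = 49, W^SO = 49 + 1.4·49 = 117.6.
Deadweight loss = 57.4.

57.4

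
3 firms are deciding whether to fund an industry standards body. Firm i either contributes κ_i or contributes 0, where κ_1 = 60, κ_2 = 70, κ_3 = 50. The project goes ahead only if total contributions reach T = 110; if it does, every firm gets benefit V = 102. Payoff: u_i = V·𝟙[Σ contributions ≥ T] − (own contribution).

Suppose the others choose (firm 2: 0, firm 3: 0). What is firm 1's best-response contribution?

0

Others' total = 0. Even contributing 60 gives 60 < 110: no benefit either way.
Best response: 0.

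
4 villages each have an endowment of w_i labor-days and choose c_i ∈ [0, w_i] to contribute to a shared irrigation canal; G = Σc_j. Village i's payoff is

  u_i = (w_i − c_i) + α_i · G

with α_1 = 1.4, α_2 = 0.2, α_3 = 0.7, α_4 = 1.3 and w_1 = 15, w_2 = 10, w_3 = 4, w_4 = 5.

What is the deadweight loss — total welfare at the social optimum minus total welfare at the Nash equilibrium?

∂u_i/∂c_i = α_i − 1, so village i contributes w_i if α_i > 1, else 0.
α_i > 1 for i ∈ {1, 4}; NE contributions (15, 0, 0, 5), G = 20.
W^NE = Σw_i − G^NE + (Σα_i)·G^NE = 34 + 2.6·20 = 86.
Planner: ∂(Σu_j)/∂c_i = Σα_j − 1 = 2.6 > 0, so everyone contributes w_i; G^SO = 34, W^SO = 34 + 2.6·34 = 122.4.
Deadweight loss = 36.4.

36.4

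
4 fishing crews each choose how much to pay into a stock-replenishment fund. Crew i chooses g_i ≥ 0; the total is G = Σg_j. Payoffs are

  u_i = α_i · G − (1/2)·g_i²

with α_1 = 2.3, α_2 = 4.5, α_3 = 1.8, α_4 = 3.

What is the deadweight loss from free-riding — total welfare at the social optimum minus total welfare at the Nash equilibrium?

Crew i's FOC: ∂u_i/∂g_i = α_i − g_i = 0, so g_i* = α_i.
NE contributions = (2.3, 4.5, 1.8, 3); G = 11.6.
W^NE = (Σα)·G − ½Σα_i² = 11.6² − ½·37.78 = 115.67.
Planner sets g_i = Σα_j = 11.6 for every i, so G^SO = 4·11.6 = 46.4.
W^SO = (Σα)·G^SO − ½·4·(Σα)² = (4/2)·11.6² = 269.12.
Deadweight loss = W^SO − W^NE = 153.45.

153.45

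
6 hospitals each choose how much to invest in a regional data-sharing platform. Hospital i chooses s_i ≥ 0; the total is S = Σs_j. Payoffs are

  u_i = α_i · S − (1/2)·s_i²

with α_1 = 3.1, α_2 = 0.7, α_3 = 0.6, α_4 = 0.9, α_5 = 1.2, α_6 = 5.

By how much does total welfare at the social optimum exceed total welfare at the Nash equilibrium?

283.355

Hospital i's FOC: ∂u_i/∂s_i = α_i − s_i = 0, so s_i* = α_i.
NE contributions = (3.1, 0.7, 0.6, 0.9, 1.2, 5); S = 11.5.
W^NE = (Σα)·S − ½Σα_i² = 11.5² − ½·37.71 = 113.395.
Planner sets s_i = Σα_j = 11.5 for every i, so S^SO = 6·11.5 = 69.
W^SO = (Σα)·S^SO − ½·6·(Σα)² = (6/2)·11.5² = 396.75.
Deadweight loss = W^SO − W^NE = 283.355.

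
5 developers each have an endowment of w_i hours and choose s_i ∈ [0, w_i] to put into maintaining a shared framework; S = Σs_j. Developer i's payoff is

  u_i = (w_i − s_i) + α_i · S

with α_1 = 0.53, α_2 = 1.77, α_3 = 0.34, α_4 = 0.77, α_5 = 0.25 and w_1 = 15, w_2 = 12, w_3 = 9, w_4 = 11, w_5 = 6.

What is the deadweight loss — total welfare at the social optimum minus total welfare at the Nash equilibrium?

∂u_i/∂s_i = α_i − 1, so developer i contributes w_i if α_i > 1, else 0.
α_i > 1 for i ∈ {2}; NE contributions (0, 12, 0, 0, 0), S = 12.
W^NE = Σw_i − S^NE + (Σα_i)·S^NE = 53 + 2.66·12 = 84.92.
Planner: ∂(Σu_j)/∂s_i = Σα_j − 1 = 2.66 > 0, so everyone contributes w_i; S^SO = 53, W^SO = 53 + 2.66·53 = 193.98.
Deadweight loss = 109.06.

109.06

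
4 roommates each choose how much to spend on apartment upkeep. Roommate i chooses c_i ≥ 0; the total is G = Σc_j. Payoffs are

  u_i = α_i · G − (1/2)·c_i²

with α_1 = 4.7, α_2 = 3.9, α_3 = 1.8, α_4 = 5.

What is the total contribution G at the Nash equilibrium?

Roommate i's FOC: ∂u_i/∂c_i = α_i − c_i = 0, so c_i* = α_i.
NE contributions = (4.7, 3.9, 1.8, 5); G = 15.4.

15.4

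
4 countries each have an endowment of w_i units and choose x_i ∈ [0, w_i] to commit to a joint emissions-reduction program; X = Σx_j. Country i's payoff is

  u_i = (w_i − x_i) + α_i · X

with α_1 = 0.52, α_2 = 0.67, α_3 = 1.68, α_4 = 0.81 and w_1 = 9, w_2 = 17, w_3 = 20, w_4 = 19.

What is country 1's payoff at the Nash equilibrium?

∂u_i/∂x_i = α_i − 1, so country i contributes w_i if α_i > 1, else 0.
α_i > 1 for i ∈ {3}; NE contributions (0, 0, 20, 0), X = 20.
u_1 = (9 − 0) + 0.52·20 = 19.4.

19.4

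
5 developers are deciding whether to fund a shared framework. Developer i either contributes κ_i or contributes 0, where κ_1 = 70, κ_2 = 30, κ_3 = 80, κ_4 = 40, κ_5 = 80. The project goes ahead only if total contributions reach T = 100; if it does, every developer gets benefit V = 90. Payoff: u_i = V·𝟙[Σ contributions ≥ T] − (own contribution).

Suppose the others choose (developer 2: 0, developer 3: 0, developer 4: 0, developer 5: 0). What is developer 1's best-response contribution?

Others' total = 0. Even contributing 70 gives 70 < 100: no benefit either way.
Best response: 0.

0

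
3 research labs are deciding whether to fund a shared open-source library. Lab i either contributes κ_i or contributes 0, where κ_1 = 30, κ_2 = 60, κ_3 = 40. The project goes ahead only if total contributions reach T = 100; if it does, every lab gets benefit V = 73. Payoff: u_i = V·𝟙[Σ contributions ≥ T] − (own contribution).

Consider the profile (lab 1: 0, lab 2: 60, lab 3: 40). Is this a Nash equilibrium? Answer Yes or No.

Yes

Total = 100 ≥ 100: provided.
Lab 1 (pledges 0, payoff 73): pledging 30 → total 130, payoff 43. No gain.
Lab 2 (pledges 60, payoff 13): dropping to 0 → total 40, payoff 0. No gain.
Lab 3 (pledges 40, payoff 33): dropping to 0 → total 60, payoff 0. No gain.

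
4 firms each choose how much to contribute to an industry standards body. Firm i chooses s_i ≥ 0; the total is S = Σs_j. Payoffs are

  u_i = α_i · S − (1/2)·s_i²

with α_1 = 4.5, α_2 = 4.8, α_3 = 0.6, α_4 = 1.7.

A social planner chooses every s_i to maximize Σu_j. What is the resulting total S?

46.4

Planner FOC: ∂(Σu_j)/∂s_i = (Σα_j) − s_i = 0, so s_i^SO = Σα_j = 11.6 for every i; S^SO = 46.4.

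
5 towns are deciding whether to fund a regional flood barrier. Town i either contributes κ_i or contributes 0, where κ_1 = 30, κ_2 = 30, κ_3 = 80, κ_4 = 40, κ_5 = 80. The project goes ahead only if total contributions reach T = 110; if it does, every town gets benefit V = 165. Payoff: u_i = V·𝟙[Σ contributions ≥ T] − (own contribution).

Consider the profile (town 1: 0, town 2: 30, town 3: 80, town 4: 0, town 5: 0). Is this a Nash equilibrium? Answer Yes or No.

Total = 110 ≥ 110: provided.
Town 1 (pledges 0, payoff 165): pledging 30 → total 140, payoff 135. No gain.
Town 2 (pledges 30, payoff 135): dropping to 0 → total 80, payoff 0. No gain.
Town 3 (pledges 80, payoff 85): dropping to 0 → total 30, payoff 0. No gain.
Town 4 (pledges 0, payoff 165): pledging 40 → total 150, payoff 125. No gain.
Town 5 (pledges 0, payoff 165): pledging 80 → total 190, payoff 85. No gain.

Yes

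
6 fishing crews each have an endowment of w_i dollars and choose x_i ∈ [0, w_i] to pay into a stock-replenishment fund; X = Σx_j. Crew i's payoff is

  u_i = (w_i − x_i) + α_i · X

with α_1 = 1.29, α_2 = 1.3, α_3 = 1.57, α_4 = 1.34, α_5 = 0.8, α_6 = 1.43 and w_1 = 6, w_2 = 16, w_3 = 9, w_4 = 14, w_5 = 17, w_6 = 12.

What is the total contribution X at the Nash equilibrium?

57

∂u_i/∂x_i = α_i − 1, so crew i contributes w_i if α_i > 1, else 0.
α_i > 1 for i ∈ {1, 2, 3, 4, 6}; NE contributions (6, 16, 9, 14, 0, 12), X = 57.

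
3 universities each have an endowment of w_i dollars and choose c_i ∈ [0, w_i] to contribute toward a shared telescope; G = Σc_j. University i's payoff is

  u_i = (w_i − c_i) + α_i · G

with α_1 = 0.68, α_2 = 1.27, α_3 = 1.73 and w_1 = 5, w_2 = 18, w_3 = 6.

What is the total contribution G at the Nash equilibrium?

24

∂u_i/∂c_i = α_i − 1, so university i contributes w_i if α_i > 1, else 0.
α_i > 1 for i ∈ {2, 3}; NE contributions (0, 18, 6), G = 24.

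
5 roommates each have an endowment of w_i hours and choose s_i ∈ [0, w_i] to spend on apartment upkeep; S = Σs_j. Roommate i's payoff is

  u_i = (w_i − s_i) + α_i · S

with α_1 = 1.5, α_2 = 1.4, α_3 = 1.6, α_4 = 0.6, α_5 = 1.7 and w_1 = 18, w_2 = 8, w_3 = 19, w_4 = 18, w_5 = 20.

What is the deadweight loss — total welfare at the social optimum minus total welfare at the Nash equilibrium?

104.4

∂u_i/∂s_i = α_i − 1, so roommate i contributes w_i if α_i > 1, else 0.
α_i > 1 for i ∈ {1, 2, 3, 5}; NE contributions (18, 8, 19, 0, 20), S = 65.
W^NE = Σw_i − S^NE + (Σα_i)·S^NE = 83 + 5.8·65 = 460.
Planner: ∂(Σu_j)/∂s_i = Σα_j − 1 = 5.8 > 0, so everyone contributes w_i; S^SO = 83, W^SO = 83 + 5.8·83 = 564.4.
Deadweight loss = 104.4.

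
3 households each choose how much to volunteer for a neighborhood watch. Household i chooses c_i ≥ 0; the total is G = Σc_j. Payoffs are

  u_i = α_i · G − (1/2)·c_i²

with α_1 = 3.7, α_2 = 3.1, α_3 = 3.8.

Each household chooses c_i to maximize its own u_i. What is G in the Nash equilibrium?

10.6

Household i's FOC: ∂u_i/∂c_i = α_i − c_i = 0, so c_i* = α_i.
NE contributions = (3.7, 3.1, 3.8); G = 10.6.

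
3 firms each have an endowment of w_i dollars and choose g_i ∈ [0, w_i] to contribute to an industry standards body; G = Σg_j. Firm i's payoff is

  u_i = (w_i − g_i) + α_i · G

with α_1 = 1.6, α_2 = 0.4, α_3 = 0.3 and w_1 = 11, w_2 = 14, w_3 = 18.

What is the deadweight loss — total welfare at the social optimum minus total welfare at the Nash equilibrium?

∂u_i/∂g_i = α_i − 1, so firm i contributes w_i if α_i > 1, else 0.
α_i > 1 for i ∈ {1}; NE contributions (11, 0, 0), G = 11.
W^NE = Σw_i − G^NE + (Σα_i)·G^NE = 43 + 1.3·11 = 57.3.
Planner: ∂(Σu_j)/∂g_i = Σα_j − 1 = 1.3 > 0, so everyone contributes w_i; G^SO = 43, W^SO = 43 + 1.3·43 = 98.9.
Deadweight loss = 41.6.

41.6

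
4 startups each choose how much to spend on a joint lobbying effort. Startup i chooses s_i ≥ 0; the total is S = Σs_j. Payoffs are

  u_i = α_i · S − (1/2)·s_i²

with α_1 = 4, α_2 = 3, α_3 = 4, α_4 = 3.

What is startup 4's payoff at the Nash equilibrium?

Startup i's FOC: ∂u_i/∂s_i = α_i − s_i = 0, so s_i* = α_i.
NE contributions = (4, 3, 4, 3); S = 14.
u_4 = α_4·S − ½·(s_4)² = 3·14 − ½·3² = 37.5.

37.5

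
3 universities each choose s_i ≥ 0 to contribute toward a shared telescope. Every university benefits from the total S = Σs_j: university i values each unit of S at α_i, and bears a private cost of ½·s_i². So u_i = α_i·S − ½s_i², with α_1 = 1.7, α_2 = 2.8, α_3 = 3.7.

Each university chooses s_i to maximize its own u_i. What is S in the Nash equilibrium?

University i's FOC: ∂u_i/∂s_i = α_i − s_i = 0, so s_i* = α_i.
NE contributions = (1.7, 2.8, 3.7); S = 8.2.

8.2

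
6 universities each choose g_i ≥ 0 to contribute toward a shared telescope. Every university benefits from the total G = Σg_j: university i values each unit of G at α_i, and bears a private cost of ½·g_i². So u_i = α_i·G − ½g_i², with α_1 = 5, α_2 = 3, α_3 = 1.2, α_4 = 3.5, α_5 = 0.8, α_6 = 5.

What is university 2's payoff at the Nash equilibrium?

University i's FOC: ∂u_i/∂g_i = α_i − g_i = 0, so g_i* = α_i.
NE contributions = (5, 3, 1.2, 3.5, 0.8, 5); G = 18.5.
u_2 = α_2·G − ½·(g_2)² = 3·18.5 − ½·3² = 51.

51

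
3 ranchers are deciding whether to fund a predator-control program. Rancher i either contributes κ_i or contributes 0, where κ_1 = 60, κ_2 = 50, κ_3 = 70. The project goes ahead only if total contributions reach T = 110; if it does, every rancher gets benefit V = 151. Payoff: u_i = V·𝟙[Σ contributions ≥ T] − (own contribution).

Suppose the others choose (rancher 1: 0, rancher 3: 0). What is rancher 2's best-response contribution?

0

Others' total = 0. Even contributing 50 gives 50 < 110: no benefit either way.
Best response: 0.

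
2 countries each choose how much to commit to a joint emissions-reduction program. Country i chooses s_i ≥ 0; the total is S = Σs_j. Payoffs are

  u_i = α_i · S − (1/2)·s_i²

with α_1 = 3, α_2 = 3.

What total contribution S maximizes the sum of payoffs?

Planner FOC: ∂(Σu_j)/∂s_i = (Σα_j) − s_i = 0, so s_i^SO = Σα_j = 6 for every i; S^SO = 12.

12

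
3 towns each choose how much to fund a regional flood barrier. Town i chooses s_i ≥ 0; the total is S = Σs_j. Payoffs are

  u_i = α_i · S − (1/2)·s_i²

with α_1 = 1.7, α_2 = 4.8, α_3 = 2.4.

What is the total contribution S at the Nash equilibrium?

8.9

Town i's FOC: ∂u_i/∂s_i = α_i − s_i = 0, so s_i* = α_i.
NE contributions = (1.7, 4.8, 2.4); S = 8.9.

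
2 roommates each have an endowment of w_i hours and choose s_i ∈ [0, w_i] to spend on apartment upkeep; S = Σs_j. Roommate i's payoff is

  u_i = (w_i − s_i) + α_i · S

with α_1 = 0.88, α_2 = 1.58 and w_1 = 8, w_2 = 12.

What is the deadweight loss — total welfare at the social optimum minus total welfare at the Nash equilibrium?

11.68

∂u_i/∂s_i = α_i − 1, so roommate i contributes w_i if α_i > 1, else 0.
α_i > 1 for i ∈ {2}; NE contributions (0, 12), S = 12.
W^NE = Σw_i − S^NE + (Σα_i)·S^NE = 20 + 1.46·12 = 37.52.
Planner: ∂(Σu_j)/∂s_i = Σα_j − 1 = 1.46 > 0, so everyone contributes w_i; S^SO = 20, W^SO = 20 + 1.46·20 = 49.2.
Deadweight loss = 11.68.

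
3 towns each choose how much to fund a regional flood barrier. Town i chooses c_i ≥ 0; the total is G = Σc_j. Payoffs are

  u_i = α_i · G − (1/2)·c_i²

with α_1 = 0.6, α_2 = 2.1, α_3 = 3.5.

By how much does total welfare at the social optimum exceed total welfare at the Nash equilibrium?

27.73

Town i's FOC: ∂u_i/∂c_i = α_i − c_i = 0, so c_i* = α_i.
NE contributions = (0.6, 2.1, 3.5); G = 6.2.
W^NE = (Σα)·G − ½Σα_i² = 6.2² − ½·17.02 = 29.93.
Planner sets c_i = Σα_j = 6.2 for every i, so G^SO = 3·6.2 = 18.6.
W^SO = (Σα)·G^SO − ½·3·(Σα)² = (3/2)·6.2² = 57.66.
Deadweight loss = W^SO − W^NE = 27.73.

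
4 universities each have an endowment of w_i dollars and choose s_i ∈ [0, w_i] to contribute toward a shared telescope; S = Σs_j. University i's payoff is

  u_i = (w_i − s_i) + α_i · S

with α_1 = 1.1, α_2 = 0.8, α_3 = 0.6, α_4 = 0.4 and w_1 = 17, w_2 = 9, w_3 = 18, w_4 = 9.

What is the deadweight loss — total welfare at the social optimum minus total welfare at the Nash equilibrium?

∂u_i/∂s_i = α_i − 1, so university i contributes w_i if α_i > 1, else 0.
α_i > 1 for i ∈ {1}; NE contributions (17, 0, 0, 0), S = 17.
W^NE = Σw_i − S^NE + (Σα_i)·S^NE = 53 + 1.9·17 = 85.3.
Planner: ∂(Σu_j)/∂s_i = Σα_j − 1 = 1.9 > 0, so everyone contributes w_i; S^SO = 53, W^SO = 53 + 1.9·53 = 153.7.
Deadweight loss = 68.4.

68.4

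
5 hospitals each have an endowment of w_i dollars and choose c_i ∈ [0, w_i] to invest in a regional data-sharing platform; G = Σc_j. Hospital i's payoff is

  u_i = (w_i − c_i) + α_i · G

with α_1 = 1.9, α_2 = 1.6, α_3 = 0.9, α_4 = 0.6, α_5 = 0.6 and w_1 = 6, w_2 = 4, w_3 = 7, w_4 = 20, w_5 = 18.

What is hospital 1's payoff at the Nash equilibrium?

19

∂u_i/∂c_i = α_i − 1, so hospital i contributes w_i if α_i > 1, else 0.
α_i > 1 for i ∈ {1, 2}; NE contributions (6, 4, 0, 0, 0), G = 10.
u_1 = (6 − 6) + 1.9·10 = 19.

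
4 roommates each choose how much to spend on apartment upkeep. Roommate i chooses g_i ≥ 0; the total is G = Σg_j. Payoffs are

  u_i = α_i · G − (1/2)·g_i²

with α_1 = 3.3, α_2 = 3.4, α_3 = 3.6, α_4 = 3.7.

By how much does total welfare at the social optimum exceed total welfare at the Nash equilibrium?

Roommate i's FOC: ∂u_i/∂g_i = α_i − g_i = 0, so g_i* = α_i.
NE contributions = (3.3, 3.4, 3.6, 3.7); G = 14.
W^NE = (Σα)·G − ½Σα_i² = 14² − ½·49.1 = 171.45.
Planner sets g_i = Σα_j = 14 for every i, so G^SO = 4·14 = 56.
W^SO = (Σα)·G^SO − ½·4·(Σα)² = (4/2)·14² = 392.
Deadweight loss = W^SO − W^NE = 220.55.

220.55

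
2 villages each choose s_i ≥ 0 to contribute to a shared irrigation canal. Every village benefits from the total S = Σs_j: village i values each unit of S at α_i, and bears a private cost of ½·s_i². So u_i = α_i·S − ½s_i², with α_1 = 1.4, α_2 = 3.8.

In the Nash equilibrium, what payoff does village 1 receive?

6.3

Village i's FOC: ∂u_i/∂s_i = α_i − s_i = 0, so s_i* = α_i.
NE contributions = (1.4, 3.8); S = 5.2.
u_1 = α_1·S − ½·(s_1)² = 1.4·5.2 − ½·1.4² = 6.3.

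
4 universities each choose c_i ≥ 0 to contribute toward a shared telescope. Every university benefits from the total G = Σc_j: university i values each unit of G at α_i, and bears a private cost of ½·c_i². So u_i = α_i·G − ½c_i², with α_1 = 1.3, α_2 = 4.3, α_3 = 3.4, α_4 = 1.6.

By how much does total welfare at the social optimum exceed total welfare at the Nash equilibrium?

129.51

University i's FOC: ∂u_i/∂c_i = α_i − c_i = 0, so c_i* = α_i.
NE contributions = (1.3, 4.3, 3.4, 1.6); G = 10.6.
W^NE = (Σα)·G − ½Σα_i² = 10.6² − ½·34.3 = 95.21.
Planner sets c_i = Σα_j = 10.6 for every i, so G^SO = 4·10.6 = 42.4.
W^SO = (Σα)·G^SO − ½·4·(Σα)² = (4/2)·10.6² = 224.72.
Deadweight loss = W^SO − W^NE = 129.51.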